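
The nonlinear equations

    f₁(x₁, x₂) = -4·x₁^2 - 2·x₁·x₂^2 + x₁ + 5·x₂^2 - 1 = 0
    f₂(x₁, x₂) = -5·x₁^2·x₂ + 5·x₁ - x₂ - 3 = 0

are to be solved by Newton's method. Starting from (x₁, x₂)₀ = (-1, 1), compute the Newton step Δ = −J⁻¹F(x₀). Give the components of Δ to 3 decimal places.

(0.754, -0.448)

At (-1, 1): F = (1.000, -14.000).
Jacobian J = [[-8·x₁ - 2·x₂^2 + 1, -4·x₁·x₂ + 10·x₂], [-10·x₁·x₂ + 5, -5·x₁^2 - 1]].
At the point, J = [[7.000, 14.000], [15.000, -6.000]] (det J = -252.000).
Solving J·Δ = −F gives Δ = (0.754, -0.448).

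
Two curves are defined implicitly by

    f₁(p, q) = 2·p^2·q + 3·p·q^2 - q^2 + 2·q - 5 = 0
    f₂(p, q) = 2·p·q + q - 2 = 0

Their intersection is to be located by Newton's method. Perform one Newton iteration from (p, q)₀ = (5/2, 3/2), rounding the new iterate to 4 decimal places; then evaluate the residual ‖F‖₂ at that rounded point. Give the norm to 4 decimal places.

23.2302

At (5/2, 3/2): F = (31.3750, 7.0000).
Jacobian J = [[4·p·q + 3·q^2, 2·p^2 + 6·p·q - 2·q + 2], [2·q, 2·p + 1]].
At the point, J = [[21.7500, 34.0000], [3.0000, 6.0000]] (det J = 28.5000).
Solving J·Δ = −F gives Δ = (1.7456, -2.0395).
Then the next iterate is (p, q)₁ = (4.2456, -0.5395).
Re-evaluating at (4.2456, -0.5395): F = (-22.111988, -7.120502), so ‖F‖₂ = 23.2302.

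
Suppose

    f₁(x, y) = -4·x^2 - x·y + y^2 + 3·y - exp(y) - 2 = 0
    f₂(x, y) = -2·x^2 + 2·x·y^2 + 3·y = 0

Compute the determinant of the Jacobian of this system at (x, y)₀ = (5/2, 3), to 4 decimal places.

J = [[-8·x - y, -x + 2·y - exp(y) + 3], [-4·x + 2·y^2, 4·x·y + 3]].
At the point, J = [[-23.0000, -13.585537], [8.0000, 33.0000]].
det J = -650.3157.

-650.3157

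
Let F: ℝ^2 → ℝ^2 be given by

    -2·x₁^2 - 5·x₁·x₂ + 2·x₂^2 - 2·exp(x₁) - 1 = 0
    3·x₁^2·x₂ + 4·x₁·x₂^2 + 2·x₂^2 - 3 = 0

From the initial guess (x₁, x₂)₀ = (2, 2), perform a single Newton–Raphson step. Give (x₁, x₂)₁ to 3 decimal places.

(0.930, 1.650)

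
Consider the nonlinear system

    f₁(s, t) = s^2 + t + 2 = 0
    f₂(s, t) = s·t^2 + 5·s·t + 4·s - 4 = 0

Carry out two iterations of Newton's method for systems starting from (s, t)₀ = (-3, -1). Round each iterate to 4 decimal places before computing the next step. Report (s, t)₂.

At (-3, -1): F = (10.0000, -4.0000).
Jacobian J = [[2·s, 1], [t^2 + 5·t + 4, 2·s·t + 5·s]].
At the point, J = [[-6.0000, 1.0000], [0.0000, -9.0000]] (det J = 54.0000).
Solving J·Δ = −F gives Δ = (1.5926, -0.4444).
Then the next iterate is (s, t)₁ = (-1.4074, -1.4444).
Round to (-1.4074, -1.4444) and repeat: F = (2.536375, -2.401604), J = [[-2.8148, 1.0000], [-1.135709, -2.971303]].
Δ = (0.5405, -1.0149), so (s, t)₂ = (-0.8669, -2.4593).

(-0.8669, -2.4593)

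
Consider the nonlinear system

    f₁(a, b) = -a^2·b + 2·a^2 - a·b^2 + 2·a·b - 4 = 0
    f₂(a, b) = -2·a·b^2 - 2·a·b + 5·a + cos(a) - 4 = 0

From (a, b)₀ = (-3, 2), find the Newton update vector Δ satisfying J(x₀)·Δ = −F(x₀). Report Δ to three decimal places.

At (-3, 2): F = (-4.000, 16.01001).
Jacobian J = [[-2·a·b + 4·a - b^2 + 2·b, -a^2 - 2·a·b + 2·a], [-2·b^2 - 2·b - sin(a) + 5, -4·a·b - 2·a]].
At the point, J = [[0.000, -3.000], [-6.85888, 30.000]] (det J = -20.57664).
Solving J·Δ = −F gives Δ = (-3.498, -1.333).

(-3.498, -1.333)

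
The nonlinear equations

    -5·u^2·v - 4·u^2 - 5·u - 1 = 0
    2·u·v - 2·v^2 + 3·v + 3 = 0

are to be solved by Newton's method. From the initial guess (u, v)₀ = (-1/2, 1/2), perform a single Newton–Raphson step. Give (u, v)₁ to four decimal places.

(-4.0000, -3.8000)

At (-1/2, 1/2): F = (-0.1250, 3.5000).
Jacobian J = [[-10·u·v - 8·u - 5, -5·u^2], [2·v, 2·u - 4·v + 3]].
At the point, J = [[1.5000, -1.2500], [1.0000, 0.0000]] (det J = 1.2500).
Solving J·Δ = −F gives Δ = (-3.5000, -4.3000).
Then the next iterate is (u, v)₁ = (-4.0000, -3.8000).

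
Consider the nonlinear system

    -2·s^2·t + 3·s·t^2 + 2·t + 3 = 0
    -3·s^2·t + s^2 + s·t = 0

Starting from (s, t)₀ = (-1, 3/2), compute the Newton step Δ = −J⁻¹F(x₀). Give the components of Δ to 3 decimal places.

(1.176, 1.250)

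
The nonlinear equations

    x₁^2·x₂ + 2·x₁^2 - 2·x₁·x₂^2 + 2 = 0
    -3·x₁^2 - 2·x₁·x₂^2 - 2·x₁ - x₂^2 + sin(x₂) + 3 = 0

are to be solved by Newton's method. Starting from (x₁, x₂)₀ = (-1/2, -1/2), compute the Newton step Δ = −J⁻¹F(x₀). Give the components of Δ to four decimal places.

(3.1747, -4.9658)

At (-1/2, -1/2): F = (2.6250, 2.770574).
Jacobian J = [[2·x₁·x₂ + 4·x₁ - 2·x₂^2, x₁^2 - 4·x₁·x₂], [-6·x₁ - 2·x₂^2 - 2, -4·x₁·x₂ - 2·x₂ + cos(x₂)]].
At the point, J = [[-2.0000, -0.7500], [0.5000, 0.877583]] (det J = -1.380165).
Solving J·Δ = −F gives Δ = (3.1747, -4.9658).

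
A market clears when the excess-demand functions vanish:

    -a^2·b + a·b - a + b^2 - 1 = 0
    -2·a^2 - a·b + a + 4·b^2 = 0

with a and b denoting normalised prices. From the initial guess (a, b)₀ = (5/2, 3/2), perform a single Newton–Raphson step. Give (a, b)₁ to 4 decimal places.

At (5/2, 3/2): F = (-6.8750, -4.7500).
Jacobian J = [[-2·a·b + b - 1, -a^2 + a + 2·b], [-4·a - b + 1, -a + 8·b]].
At the point, J = [[-7.0000, -0.7500], [-10.5000, 9.5000]] (det J = -74.3750).
Solving J·Δ = −F gives Δ = (-0.9261, -0.5235).
Then the next iterate is (a, b)₁ = (1.5739, 0.9765).

(1.5739, 0.9765)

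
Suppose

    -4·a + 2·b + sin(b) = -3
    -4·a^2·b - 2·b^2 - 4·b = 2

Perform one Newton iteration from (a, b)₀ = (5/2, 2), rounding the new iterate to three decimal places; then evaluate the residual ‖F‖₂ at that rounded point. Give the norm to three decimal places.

20.599

At (5/2, 2): F = (-2.09070, -68.000).
Jacobian J = [[-4, cos(b) + 2], [-8·a·b, -4·a^2 - 4·b - 4]].
At the point, J = [[-4.000, 1.58385], [-40.000, -37.000]] (det J = 211.35413).
Solving J·Δ = −F gives Δ = (-0.876, -0.891).
Then the next iterate is (a, b)₁ = (1.624, 1.109).
Re-evaluating at (1.624, 1.109): F = (-0.38275, -20.59516), so ‖F‖₂ = 20.599.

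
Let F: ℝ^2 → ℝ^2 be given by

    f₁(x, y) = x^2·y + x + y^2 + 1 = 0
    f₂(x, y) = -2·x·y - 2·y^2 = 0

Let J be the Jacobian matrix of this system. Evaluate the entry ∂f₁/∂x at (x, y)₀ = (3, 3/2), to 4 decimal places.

∂f₁/∂x = 2·x·y + 1.
At (3, 3/2) this is 10.0000.

10.0000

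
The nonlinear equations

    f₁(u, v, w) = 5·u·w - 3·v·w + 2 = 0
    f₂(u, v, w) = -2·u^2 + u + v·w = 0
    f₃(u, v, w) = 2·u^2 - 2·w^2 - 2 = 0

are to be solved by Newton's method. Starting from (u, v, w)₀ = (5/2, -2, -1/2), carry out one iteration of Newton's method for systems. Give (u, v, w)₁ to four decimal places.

(1.4484, -2.1033, -0.2418)

At (5/2, -2, -1/2): F = (-7.2500, -9.0000, 10.0000).
Jacobian J = [[5·w, -3·w, 5·u - 3·v], [-4·u + 1, w, v], [4·u, 0, -4·w]].
At the point, J = [[-2.5000, 1.5000, 18.5000], [-9.0000, -0.5000, -2.0000], [10.0000, 0.0000, 2.0000]] (det J = 92.0000).
Solving J·Δ = −F gives Δ = (-1.0516, -0.1033, 0.2582).
Then the next iterate is (u, v, w)₁ = (1.4484, -2.1033, -0.2418).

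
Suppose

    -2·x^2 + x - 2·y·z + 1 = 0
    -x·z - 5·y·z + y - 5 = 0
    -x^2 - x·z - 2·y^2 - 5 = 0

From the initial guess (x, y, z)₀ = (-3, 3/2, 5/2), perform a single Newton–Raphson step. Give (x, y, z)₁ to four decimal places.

(-1.5536, 0.1696, 1.8185)

At (-3, 3/2, 5/2): F = (-27.5000, -14.7500, -11.0000).
Jacobian J = [[-4·x + 1, -2·z, -2·y], [-z, -5·z + 1, -x - 5·y], [-2·x - z, -4·y, -x]].
At the point, J = [[13.0000, -5.0000, -3.0000], [-2.5000, -11.5000, -4.5000], [3.5000, -6.0000, 3.0000]] (det J = -924.0000).
Solving J·Δ = −F gives Δ = (1.4464, -1.3304, -0.6815).
Then the next iterate is (x, y, z)₁ = (-1.5536, 0.1696, 1.8185).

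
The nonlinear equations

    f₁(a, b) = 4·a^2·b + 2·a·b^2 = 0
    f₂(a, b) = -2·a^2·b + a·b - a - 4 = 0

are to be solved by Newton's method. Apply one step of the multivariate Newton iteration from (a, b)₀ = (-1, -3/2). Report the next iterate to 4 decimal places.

(-1.4648, 0.3169)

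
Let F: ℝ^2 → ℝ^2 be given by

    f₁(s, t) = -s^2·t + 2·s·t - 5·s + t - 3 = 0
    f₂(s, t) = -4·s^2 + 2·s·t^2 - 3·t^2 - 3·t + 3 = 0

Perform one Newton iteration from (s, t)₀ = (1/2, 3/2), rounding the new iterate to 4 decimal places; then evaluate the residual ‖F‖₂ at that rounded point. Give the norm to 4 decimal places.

At (1/2, 3/2): F = (-2.8750, -7.0000).
Jacobian J = [[-2·s·t + 2·t - 5, -s^2 + 2·s + 1], [-8·s + 2·t^2, 4·s·t - 6·t - 3]].
At the point, J = [[-3.5000, 1.7500], [0.5000, -9.0000]] (det J = 30.6250).
Solving J·Δ = −F gives Δ = (-1.2449, -0.8469).
Then the next iterate is (s, t)₁ = (-0.7449, 0.6531).
Re-evaluating at (-0.7449, 0.6531): F = (0.042222, -3.093882), so ‖F‖₂ = 3.0942.

3.0942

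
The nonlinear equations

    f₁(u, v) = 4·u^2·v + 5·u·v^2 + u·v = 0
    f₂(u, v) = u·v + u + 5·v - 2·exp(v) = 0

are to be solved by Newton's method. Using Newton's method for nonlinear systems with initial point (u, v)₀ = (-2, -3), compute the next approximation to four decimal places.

(-3.0721, 0.0876)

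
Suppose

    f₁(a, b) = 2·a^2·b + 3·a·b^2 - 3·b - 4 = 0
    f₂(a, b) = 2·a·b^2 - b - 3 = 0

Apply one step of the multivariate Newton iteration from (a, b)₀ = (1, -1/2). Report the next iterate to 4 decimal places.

At (1, -1/2): F = (-2.7500, -2.0000).
Jacobian J = [[4·a·b + 3·b^2, 2·a^2 + 6·a·b - 3], [2·b^2, 4·a·b - 1]].
At the point, J = [[-1.2500, -4.0000], [0.5000, -3.0000]] (det J = 5.7500).
Solving J·Δ = −F gives Δ = (-0.0435, -0.6739).
Then the next iterate is (a, b)₁ = (0.9565, -1.1739).

(0.9565, -1.1739)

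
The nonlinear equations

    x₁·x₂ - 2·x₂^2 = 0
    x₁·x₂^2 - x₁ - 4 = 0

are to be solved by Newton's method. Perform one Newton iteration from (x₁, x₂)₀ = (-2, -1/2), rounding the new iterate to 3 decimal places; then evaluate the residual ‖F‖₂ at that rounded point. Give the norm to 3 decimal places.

5.618

At (-2, -1/2): F = (0.500, -2.500).
Jacobian J = [[x₂, x₁ - 4·x₂], [x₂^2 - 1, 2·x₁·x₂]].
At the point, J = [[-0.500, 0.000], [-0.750, 2.000]] (det J = -1.000).
Solving J·Δ = −F gives Δ = (1.000, 1.625).
Then the next iterate is (x₁, x₂)₁ = (-1.000, 1.125).
Re-evaluating at (-1.000, 1.125): F = (-3.65625, -4.26562), so ‖F‖₂ = 5.618.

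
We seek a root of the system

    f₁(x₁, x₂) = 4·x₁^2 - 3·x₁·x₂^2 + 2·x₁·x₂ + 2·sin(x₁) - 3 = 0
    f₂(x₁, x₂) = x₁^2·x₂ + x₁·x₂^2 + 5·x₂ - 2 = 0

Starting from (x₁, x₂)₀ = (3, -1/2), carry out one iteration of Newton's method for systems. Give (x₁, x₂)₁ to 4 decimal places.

(1.3646, -0.1588)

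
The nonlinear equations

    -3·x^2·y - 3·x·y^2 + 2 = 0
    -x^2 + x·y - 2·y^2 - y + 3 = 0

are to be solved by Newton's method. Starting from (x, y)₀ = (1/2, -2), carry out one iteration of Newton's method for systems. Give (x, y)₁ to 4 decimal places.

(0.6218, -1.3846)

At (1/2, -2): F = (-2.5000, -4.2500).
Jacobian J = [[-6·x·y - 3·y^2, -3·x^2 - 6·x·y], [-2·x + y, x - 4·y - 1]].
At the point, J = [[-6.0000, 5.2500], [-3.0000, 7.5000]] (det J = -29.2500).
Solving J·Δ = −F gives Δ = (0.1218, 0.6154).
Then the next iterate is (x, y)₁ = (0.6218, -1.3846).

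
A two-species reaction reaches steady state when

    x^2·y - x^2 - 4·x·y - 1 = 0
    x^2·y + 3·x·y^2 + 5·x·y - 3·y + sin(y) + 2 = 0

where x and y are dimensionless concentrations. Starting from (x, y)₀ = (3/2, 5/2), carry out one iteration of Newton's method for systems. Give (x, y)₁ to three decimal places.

At (3/2, 5/2): F = (-12.625, 47.59847).
Jacobian J = [[2·x·y - 2·x - 4·y, x^2 - 4·x], [2·x·y + 3·y^2 + 5·y, x^2 + 6·x·y + 5·x + cos(y) - 3]].
At the point, J = [[-5.500, -3.750], [38.750, 28.44886]] (det J = -11.15621).
Solving J·Δ = −F gives Δ = (-16.195, 20.386).
Then the next iterate is (x, y)₁ = (-14.695, 22.886).

(-14.695, 22.886)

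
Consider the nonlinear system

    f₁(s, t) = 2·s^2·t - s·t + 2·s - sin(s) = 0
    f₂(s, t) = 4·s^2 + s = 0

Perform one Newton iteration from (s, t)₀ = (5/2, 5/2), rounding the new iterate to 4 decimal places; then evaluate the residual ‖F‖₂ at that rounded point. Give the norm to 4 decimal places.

At (5/2, 5/2): F = (29.401528, 27.5000).
Jacobian J = [[4·s·t - t - cos(s) + 2, 2·s^2 - s], [8·s + 1, 0]].
At the point, J = [[25.301144, 10.0000], [21.0000, 0.0000]] (det J = -210.0000).
Solving J·Δ = −F gives Δ = (-1.3095, 0.3731).
Then the next iterate is (s, t)₁ = (1.1905, 2.8731).
Re-evaluating at (1.1905, 2.8731): F = (6.176053, 6.859661), so ‖F‖₂ = 9.2303.

9.2303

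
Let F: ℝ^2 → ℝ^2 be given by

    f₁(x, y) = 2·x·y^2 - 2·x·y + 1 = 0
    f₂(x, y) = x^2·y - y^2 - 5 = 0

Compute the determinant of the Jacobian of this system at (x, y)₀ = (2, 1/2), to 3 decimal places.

-1.500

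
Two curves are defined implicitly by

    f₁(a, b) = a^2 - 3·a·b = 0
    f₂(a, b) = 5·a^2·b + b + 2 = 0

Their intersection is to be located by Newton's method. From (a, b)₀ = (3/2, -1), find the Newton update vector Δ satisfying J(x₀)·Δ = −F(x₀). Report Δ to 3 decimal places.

(-6.094, -6.625)

At (3/2, -1): F = (6.750, -10.250).
Jacobian J = [[2·a - 3·b, -3·a], [10·a·b, 5·a^2 + 1]].
At the point, J = [[6.000, -4.500], [-15.000, 12.250]] (det J = 6.000).
Solving J·Δ = −F gives Δ = (-6.094, -6.625).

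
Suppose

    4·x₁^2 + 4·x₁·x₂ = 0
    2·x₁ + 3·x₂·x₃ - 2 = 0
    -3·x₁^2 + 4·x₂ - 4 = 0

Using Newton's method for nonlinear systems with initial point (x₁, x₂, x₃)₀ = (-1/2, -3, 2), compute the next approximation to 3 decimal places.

At (-1/2, -3, 2): F = (7.000, -21.000, -16.750).
Jacobian J = [[8·x₁ + 4·x₂, 4·x₁, 0], [2, 3·x₃, 3·x₂], [-6·x₁, 4, 0]].
At the point, J = [[-16.000, -2.000, 0.000], [2.000, 6.000, -9.000], [3.000, 4.000, 0.000]] (det J = -522.000).
Solving J·Δ = −F gives Δ = (-0.095, 4.259, 0.485).
Then the next iterate is (x₁, x₂, x₃)₁ = (-0.595, 1.259, 2.485).

(-0.595, 1.259, 2.485)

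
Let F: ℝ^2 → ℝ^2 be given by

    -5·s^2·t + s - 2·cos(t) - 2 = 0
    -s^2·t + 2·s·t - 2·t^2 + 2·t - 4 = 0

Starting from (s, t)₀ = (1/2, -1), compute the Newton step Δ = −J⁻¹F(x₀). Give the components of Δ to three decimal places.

(0.922, 1.433)

At (1/2, -1): F = (-1.33060, -8.750).
Jacobian J = [[-10·s·t + 1, -5·s^2 + 2·sin(t)], [-2·s·t + 2·t, -s^2 + 2·s - 4·t + 2]].
At the point, J = [[6.000, -2.93294], [-1.000, 6.750]] (det J = 37.56706).
Solving J·Δ = −F gives Δ = (0.922, 1.433).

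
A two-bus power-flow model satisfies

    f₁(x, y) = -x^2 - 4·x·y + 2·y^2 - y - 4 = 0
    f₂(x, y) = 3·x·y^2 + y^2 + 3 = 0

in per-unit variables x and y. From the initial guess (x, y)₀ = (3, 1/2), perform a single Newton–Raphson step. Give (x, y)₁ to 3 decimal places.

At (3, 1/2): F = (-19.000, 5.500).
Jacobian J = [[-2·x - 4·y, -4·x + 4·y - 1], [3·y^2, 6·x·y + 2·y]].
At the point, J = [[-8.000, -11.000], [0.750, 10.000]] (det J = -71.750).
Solving J·Δ = −F gives Δ = (-1.805, -0.415).
Then the next iterate is (x, y)₁ = (1.195, 0.085).

(1.195, 0.085)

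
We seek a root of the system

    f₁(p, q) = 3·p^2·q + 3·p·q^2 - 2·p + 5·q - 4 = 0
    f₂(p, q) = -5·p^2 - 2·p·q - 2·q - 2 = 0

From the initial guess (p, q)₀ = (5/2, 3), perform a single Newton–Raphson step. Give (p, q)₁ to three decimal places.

At (5/2, 3): F = (129.750, -54.250).
Jacobian J = [[6·p·q + 3·q^2 - 2, 3·p^2 + 6·p·q + 5], [-10·p - 2·q, -2·p - 2]].
At the point, J = [[70.000, 68.750], [-31.000, -7.000]] (det J = 1641.250).
Solving J·Δ = −F gives Δ = (-1.719, -0.137).
Then the next iterate is (p, q)₁ = (0.781, 2.863).

(0.781, 2.863)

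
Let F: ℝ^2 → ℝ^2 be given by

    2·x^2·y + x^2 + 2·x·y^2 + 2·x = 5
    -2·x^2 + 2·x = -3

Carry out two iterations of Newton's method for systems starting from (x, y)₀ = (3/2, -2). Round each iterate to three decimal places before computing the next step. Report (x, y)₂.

At (3/2, -2): F = (3.250, 1.500).
Jacobian J = [[4·x·y + 2·x + 2·y^2 + 2, 2·x^2 + 4·x·y], [-4·x + 2, 0]].
At the point, J = [[1.000, -7.500], [-4.000, 0.000]] (det J = -30.000).
Solving J·Δ = −F gives Δ = (0.375, 0.483).
Then the next iterate is (x, y)₁ = (1.875, -1.517).
Round to (1.875, -1.517) and repeat: F = (0.22905, -0.28125), J = [[-1.02492, -4.34625], [-5.500, 0.000]].
Δ = (-0.051, 0.065), so (x, y)₂ = (1.824, -1.452).

(1.824, -1.452)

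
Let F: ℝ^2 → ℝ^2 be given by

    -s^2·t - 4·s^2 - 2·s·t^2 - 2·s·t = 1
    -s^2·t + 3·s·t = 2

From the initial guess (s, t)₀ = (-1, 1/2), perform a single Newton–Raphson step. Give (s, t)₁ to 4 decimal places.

(-0.2533, -0.0333)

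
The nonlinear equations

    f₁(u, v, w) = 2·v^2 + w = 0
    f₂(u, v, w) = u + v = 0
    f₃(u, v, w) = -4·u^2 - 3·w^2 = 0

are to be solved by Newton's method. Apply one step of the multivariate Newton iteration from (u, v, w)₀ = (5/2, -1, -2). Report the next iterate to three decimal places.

(0.897, -0.897, -1.588)

At (5/2, -1, -2): F = (0.000, 1.500, -37.000).
Jacobian J = [[0, 4·v, 1], [1, 1, 0], [-8·u, 0, -6·w]].
At the point, J = [[0.000, -4.000, 1.000], [1.000, 1.000, 0.000], [-20.000, 0.000, 12.000]] (det J = 68.000).
Solving J·Δ = −F gives Δ = (-1.603, 0.103, 0.412).
Then the next iterate is (u, v, w)₁ = (0.897, -0.897, -1.588).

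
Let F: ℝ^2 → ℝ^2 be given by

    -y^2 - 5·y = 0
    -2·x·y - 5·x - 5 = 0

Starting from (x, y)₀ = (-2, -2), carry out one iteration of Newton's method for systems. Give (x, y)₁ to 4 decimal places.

(19.0000, 4.0000)

At (-2, -2): F = (6.0000, -3.0000).
Jacobian J = [[0, -2·y - 5], [-2·y - 5, -2·x]].
At the point, J = [[0.0000, -1.0000], [-1.0000, 4.0000]] (det J = -1.0000).
Solving J·Δ = −F gives Δ = (21.0000, 6.0000).
Then the next iterate is (x, y)₁ = (19.0000, 4.0000).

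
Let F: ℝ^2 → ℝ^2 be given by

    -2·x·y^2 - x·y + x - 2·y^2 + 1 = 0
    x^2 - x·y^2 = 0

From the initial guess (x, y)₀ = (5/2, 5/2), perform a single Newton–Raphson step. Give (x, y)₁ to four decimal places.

At (5/2, 5/2): F = (-46.5000, -9.3750).
Jacobian J = [[-2·y^2 - y + 1, -4·x·y - x - 4·y], [2·x - y^2, -2·x·y]].
At the point, J = [[-14.0000, -37.5000], [-1.2500, -12.5000]] (det J = 128.1250).
Solving J·Δ = −F gives Δ = (-1.7927, -0.5707).
Then the next iterate is (x, y)₁ = (0.7073, 1.9293).

(0.7073, 1.9293)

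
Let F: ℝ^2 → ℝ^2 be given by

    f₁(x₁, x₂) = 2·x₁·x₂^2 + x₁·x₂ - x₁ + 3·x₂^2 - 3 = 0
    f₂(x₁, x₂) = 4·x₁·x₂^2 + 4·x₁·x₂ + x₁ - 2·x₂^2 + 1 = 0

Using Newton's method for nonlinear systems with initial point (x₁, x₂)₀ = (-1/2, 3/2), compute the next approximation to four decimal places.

At (-1/2, 3/2): F = (1.2500, -11.5000).
Jacobian J = [[2·x₂^2 + x₂ - 1, 4·x₁·x₂ + x₁ + 6·x₂], [4·x₂^2 + 4·x₂ + 1, 8·x₁·x₂ + 4·x₁ - 4·x₂]].
At the point, J = [[5.0000, 5.5000], [16.0000, -14.0000]] (det J = -158.0000).
Solving J·Δ = −F gives Δ = (0.2896, -0.4905).
Then the next iterate is (x₁, x₂)₁ = (-0.2104, 1.0095).

(-0.2104, 1.0095)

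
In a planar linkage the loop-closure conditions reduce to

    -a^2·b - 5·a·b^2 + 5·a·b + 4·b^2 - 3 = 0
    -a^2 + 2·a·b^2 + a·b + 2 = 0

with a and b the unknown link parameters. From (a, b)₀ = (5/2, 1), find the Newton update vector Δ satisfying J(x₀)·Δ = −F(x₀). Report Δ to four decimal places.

(-0.3653, -0.3185)

At (5/2, 1): F = (-5.2500, 3.2500).
Jacobian J = [[-2·a·b - 5·b^2 + 5·b, -a^2 - 10·a·b + 5·a + 8·b], [-2·a + 2·b^2 + b, 4·a·b + a]].
At the point, J = [[-5.0000, -10.7500], [-2.0000, 12.5000]] (det J = -84.0000).
Solving J·Δ = −F gives Δ = (-0.3653, -0.3185).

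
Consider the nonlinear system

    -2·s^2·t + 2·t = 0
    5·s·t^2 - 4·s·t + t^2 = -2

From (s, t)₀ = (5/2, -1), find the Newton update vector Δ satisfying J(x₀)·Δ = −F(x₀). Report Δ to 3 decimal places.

At (5/2, -1): F = (10.500, 25.500).
Jacobian J = [[-4·s·t, -2·s^2 + 2], [5·t^2 - 4·t, 10·s·t - 4·s + 2·t]].
At the point, J = [[10.000, -10.500], [9.000, -37.000]] (det J = -275.500).
Solving J·Δ = −F gives Δ = (-0.438, 0.583).

(-0.438, 0.583)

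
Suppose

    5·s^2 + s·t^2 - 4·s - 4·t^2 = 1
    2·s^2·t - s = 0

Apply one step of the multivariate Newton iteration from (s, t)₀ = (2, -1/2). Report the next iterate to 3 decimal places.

(1.314, -0.179)

At (2, -1/2): F = (10.500, -6.000).
Jacobian J = [[10·s + t^2 - 4, 2·s·t - 8·t], [4·s·t - 1, 2·s^2]].
At the point, J = [[16.250, 2.000], [-5.000, 8.000]] (det J = 140.000).
Solving J·Δ = −F gives Δ = (-0.686, 0.321).
Then the next iterate is (s, t)₁ = (1.314, -0.179).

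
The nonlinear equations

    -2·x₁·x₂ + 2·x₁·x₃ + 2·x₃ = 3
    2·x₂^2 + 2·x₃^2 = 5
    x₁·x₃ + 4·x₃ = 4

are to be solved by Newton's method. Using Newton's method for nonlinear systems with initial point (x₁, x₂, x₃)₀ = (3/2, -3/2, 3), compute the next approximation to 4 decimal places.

At (3/2, -3/2, 3): F = (16.5000, 17.5000, 12.5000).
Jacobian J = [[-2·x₂ + 2·x₃, -2·x₁, 2·x₁ + 2], [0, 4·x₂, 4·x₃], [x₃, 0, x₁ + 4]].
At the point, J = [[9.0000, -3.0000, 5.0000], [0.0000, -6.0000, 12.0000], [3.0000, 0.0000, 5.5000]] (det J = -315.0000).
Solving J·Δ = −F gives Δ = (-1.0500, -0.4833, -1.7000).
Then the next iterate is (x₁, x₂, x₃)₁ = (0.4500, -1.9833, 1.3000).

(0.4500, -1.9833, 1.3000)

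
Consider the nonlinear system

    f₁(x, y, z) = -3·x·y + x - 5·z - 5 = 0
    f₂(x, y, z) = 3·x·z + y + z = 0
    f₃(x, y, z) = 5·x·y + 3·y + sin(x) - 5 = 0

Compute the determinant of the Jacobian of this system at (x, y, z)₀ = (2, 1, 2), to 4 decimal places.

-377.6026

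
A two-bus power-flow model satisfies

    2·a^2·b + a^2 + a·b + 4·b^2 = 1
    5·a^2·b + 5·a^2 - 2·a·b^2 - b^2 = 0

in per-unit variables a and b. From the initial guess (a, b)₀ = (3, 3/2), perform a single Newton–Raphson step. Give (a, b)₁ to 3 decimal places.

(1.817, 0.945)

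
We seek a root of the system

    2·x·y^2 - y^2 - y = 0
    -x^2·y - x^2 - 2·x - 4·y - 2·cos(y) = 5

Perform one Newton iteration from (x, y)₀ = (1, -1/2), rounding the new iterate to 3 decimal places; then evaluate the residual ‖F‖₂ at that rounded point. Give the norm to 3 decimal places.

2.296

At (1, -1/2): F = (0.750, -7.25517).
Jacobian J = [[2·y^2, 4·x·y - 2·y - 1], [-2·x·y - 2·x - 2, -x^2 + 2·sin(y) - 4]].
At the point, J = [[0.500, -2.000], [-3.000, -5.95885]] (det J = -8.97943).
Solving J·Δ = −F gives Δ = (-2.114, -0.153).
Then the next iterate is (x, y)₁ = (-1.114, -0.653).
Re-evaluating at (-1.114, -0.653): F = (-0.72345, -2.17915), so ‖F‖₂ = 2.296.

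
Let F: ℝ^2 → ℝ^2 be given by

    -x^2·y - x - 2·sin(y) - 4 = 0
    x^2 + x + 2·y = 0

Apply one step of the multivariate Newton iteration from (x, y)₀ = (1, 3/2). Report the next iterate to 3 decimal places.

(-1.466, 2.699)

At (1, 3/2): F = (-8.49499, 5.000).
Jacobian J = [[-2·x·y - 1, -x^2 - 2·cos(y)], [2·x + 1, 2]].
At the point, J = [[-4.000, -1.14147], [3.000, 2.000]] (det J = -4.57558).
Solving J·Δ = −F gives Δ = (-2.466, 1.199).
Then the next iterate is (x, y)₁ = (-1.466, 2.699).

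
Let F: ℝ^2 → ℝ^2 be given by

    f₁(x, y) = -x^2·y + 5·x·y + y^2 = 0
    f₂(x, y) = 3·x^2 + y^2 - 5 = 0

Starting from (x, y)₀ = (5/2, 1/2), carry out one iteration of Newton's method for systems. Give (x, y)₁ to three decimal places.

At (5/2, 1/2): F = (3.375, 14.000).
Jacobian J = [[-2·x·y + 5·y, -x^2 + 5·x + 2·y], [6·x, 2·y]].
At the point, J = [[0.000, 7.250], [15.000, 1.000]] (det J = -108.750).
Solving J·Δ = −F gives Δ = (-0.902, -0.466).
Then the next iterate is (x, y)₁ = (1.598, 0.034).

(1.598, 0.034)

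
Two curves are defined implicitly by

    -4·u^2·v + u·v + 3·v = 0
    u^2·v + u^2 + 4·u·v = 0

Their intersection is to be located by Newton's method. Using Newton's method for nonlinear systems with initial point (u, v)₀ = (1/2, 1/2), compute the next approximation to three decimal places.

(0.448, -0.031)

At (1/2, 1/2): F = (1.250, 1.375).
Jacobian J = [[-8·u·v + v, -4·u^2 + u + 3], [2·u·v + 2·u + 4·v, u^2 + 4·u]].
At the point, J = [[-1.500, 2.500], [3.500, 2.250]] (det J = -12.125).
Solving J·Δ = −F gives Δ = (-0.052, -0.531).
Then the next iterate is (u, v)₁ = (0.448, -0.031).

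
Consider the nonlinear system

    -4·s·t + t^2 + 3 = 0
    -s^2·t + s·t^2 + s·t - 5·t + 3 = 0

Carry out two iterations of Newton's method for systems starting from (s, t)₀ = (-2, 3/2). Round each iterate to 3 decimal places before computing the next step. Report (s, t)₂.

(-13.461, -2.804)

At (-2, 3/2): F = (17.250, -18.000).
Jacobian J = [[-4·t, -4·s + 2·t], [-2·s·t + t^2 + t, -s^2 + 2·s·t + s - 5]].
At the point, J = [[-6.000, 11.000], [9.750, -17.000]] (det J = -5.250).
Solving J·Δ = −F gives Δ = (-18.143, -11.464).
Then the next iterate is (s, t)₁ = (-20.143, -9.964).
Round to (-20.143, -9.964) and repeat: F = (-700.53811, 2296.49954), J = [[39.856, 60.644], [-312.09241, -29.47375]].
Δ = (6.682, 7.160), so (s, t)₂ = (-13.461, -2.804).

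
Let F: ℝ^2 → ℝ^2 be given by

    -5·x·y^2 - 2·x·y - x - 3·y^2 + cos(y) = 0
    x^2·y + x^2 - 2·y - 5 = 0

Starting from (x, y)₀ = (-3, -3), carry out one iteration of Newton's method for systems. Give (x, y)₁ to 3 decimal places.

At (-3, -3): F = (92.01001, -17.000).
Jacobian J = [[-5·y^2 - 2·y - 1, -10·x·y - 2·x - 6·y - sin(y)], [2·x·y + 2·x, x^2 - 2]].
At the point, J = [[-40.000, -65.85888], [12.000, 7.000]] (det J = 510.30656).
Solving J·Δ = −F gives Δ = (0.932, 0.831).
Then the next iterate is (x, y)₁ = (-2.068, -2.169).

(-2.068, -2.169)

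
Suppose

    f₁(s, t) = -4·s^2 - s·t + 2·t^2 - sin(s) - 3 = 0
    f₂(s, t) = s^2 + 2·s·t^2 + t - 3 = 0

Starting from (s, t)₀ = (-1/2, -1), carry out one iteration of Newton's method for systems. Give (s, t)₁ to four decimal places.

(0.9298, 0.1067)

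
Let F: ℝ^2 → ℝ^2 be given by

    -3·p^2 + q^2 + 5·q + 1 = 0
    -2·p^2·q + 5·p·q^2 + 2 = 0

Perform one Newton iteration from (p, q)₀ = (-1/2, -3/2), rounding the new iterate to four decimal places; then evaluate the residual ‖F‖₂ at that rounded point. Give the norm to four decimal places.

At (-1/2, -3/2): F = (-5.0000, -2.8750).
Jacobian J = [[-6·p, 2·q + 5], [-4·p·q + 5·q^2, -2·p^2 + 10·p·q]].
At the point, J = [[3.0000, 2.0000], [8.2500, 7.0000]] (det J = 4.5000).
Solving J·Δ = −F gives Δ = (6.5000, -7.2500).
Then the next iterate is (p, q)₁ = (6.0000, -8.7500).
Re-evaluating at (6.0000, -8.7500): F = (-74.1875, 2928.8750), so ‖F‖₂ = 2929.8144.

2929.8144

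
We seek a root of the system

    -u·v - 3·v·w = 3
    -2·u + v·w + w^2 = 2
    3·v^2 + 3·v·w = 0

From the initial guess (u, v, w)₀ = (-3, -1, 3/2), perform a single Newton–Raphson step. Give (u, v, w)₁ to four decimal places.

At (-3, -1, 3/2): F = (-1.5000, 4.7500, -1.5000).
Jacobian J = [[-v, -u - 3·w, -3·v], [-2, w, v + 2·w], [0, 6·v + 3·w, 3·v]].
At the point, J = [[1.0000, -1.5000, 3.0000], [-2.0000, 1.5000, 2.0000], [0.0000, -1.5000, -3.0000]] (det J = 16.5000).
Solving J·Δ = −F gives Δ = (1.7727, -0.4091, -0.2955).
Then the next iterate is (u, v, w)₁ = (-1.2273, -1.4091, 1.2045).

(-1.2273, -1.4091, 1.2045)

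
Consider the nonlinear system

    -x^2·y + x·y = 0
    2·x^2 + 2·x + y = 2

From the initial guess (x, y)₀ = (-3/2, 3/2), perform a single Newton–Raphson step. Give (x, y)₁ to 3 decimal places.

At (-3/2, 3/2): F = (-5.625, 1.000).
Jacobian J = [[-2·x·y + y, -x^2 + x], [4·x + 2, 1]].
At the point, J = [[6.000, -3.750], [-4.000, 1.000]] (det J = -9.000).
Solving J·Δ = −F gives Δ = (-0.208, -1.833).
Then the next iterate is (x, y)₁ = (-1.708, -0.333).

(-1.708, -0.333)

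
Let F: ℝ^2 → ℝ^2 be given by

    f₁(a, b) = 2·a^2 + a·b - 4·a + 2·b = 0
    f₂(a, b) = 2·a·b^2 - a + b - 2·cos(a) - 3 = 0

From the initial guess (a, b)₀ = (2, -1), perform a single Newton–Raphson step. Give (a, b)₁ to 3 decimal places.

At (2, -1): F = (-4.000, -1.16771).
Jacobian J = [[4·a + b - 4, a + 2], [2·b^2 + 2·sin(a) - 1, 4·a·b + 1]].
At the point, J = [[3.000, 4.000], [2.81859, -7.000]] (det J = -32.27438).
Solving J·Δ = −F gives Δ = (1.012, 0.241).
Then the next iterate is (a, b)₁ = (3.012, -0.759).

(3.012, -0.759)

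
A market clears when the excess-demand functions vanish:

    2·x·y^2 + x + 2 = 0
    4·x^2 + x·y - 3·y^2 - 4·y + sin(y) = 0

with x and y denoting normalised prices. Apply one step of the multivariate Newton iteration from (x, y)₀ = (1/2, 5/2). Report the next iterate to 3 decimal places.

(0.366, 1.113)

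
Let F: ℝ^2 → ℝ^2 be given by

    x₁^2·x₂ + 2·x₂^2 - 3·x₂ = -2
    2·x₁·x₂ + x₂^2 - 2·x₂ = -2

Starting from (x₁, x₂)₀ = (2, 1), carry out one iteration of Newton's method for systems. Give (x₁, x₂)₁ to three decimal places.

(2.833, -0.667)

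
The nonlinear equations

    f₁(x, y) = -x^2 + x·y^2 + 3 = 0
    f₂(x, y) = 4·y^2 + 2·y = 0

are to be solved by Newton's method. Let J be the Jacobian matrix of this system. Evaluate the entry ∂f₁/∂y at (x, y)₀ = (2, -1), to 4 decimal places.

∂f₁/∂y = 2·x·y.
At (2, -1) this is -4.0000.

-4.0000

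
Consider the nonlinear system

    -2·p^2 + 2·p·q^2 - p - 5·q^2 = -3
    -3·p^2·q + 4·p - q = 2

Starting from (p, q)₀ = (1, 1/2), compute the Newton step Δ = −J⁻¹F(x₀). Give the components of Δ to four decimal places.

(-0.1429, -0.0357)

At (1, 1/2): F = (-0.7500, 0.0000).
Jacobian J = [[-4·p + 2·q^2 - 1, 4·p·q - 10·q], [-6·p·q + 4, -3·p^2 - 1]].
At the point, J = [[-4.5000, -3.0000], [1.0000, -4.0000]] (det J = 21.0000).
Solving J·Δ = −F gives Δ = (-0.1429, -0.0357).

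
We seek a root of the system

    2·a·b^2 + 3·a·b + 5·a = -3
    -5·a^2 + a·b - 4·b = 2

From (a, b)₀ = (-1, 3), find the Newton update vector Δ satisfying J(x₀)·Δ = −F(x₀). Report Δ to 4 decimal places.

At (-1, 3): F = (-29.0000, -22.0000).
Jacobian J = [[2·b^2 + 3·b + 5, 4·a·b + 3·a], [-10·a + b, a - 4]].
At the point, J = [[32.0000, -15.0000], [13.0000, -5.0000]] (det J = 35.0000).
Solving J·Δ = −F gives Δ = (5.2857, 9.3429).

(5.2857, 9.3429)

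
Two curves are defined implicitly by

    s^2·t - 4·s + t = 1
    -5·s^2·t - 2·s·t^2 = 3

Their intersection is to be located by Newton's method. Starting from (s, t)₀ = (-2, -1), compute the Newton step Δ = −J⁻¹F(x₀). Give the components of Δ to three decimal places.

(1.464, -0.400)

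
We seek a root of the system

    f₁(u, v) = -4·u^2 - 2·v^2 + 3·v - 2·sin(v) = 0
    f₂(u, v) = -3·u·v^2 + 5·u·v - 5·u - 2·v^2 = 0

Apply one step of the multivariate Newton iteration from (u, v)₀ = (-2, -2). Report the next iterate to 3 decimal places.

At (-2, -2): F = (-28.18141, 46.000).
Jacobian J = [[-8·u, -4·v - 2·cos(v) + 3], [-3·v^2 + 5·v - 5, -6·u·v + 5·u - 4·v]].
At the point, J = [[16.000, 11.83229], [-27.000, -26.000]] (det J = -96.52807).
Solving J·Δ = −F gives Δ = (1.952, -0.258).
Then the next iterate is (u, v)₁ = (-0.048, -2.258).

(-0.048, -2.258)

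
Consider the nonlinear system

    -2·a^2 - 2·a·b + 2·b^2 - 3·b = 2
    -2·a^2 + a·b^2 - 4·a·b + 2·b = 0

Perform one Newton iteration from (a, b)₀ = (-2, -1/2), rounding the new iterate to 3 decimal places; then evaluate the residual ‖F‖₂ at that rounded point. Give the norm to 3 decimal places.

4.502

At (-2, -1/2): F = (-10.000, -13.500).
Jacobian J = [[-4·a - 2·b, -2·a + 4·b - 3], [-4·a + b^2 - 4·b, 2·a·b - 4·a + 2]].
At the point, J = [[9.000, -1.000], [10.250, 12.000]] (det J = 118.250).
Solving J·Δ = −F gives Δ = (1.129, 0.161).
Then the next iterate is (a, b)₁ = (-0.871, -0.339).
Re-evaluating at (-0.871, -0.339): F = (-2.86098, -3.47645), so ‖F‖₂ = 4.502.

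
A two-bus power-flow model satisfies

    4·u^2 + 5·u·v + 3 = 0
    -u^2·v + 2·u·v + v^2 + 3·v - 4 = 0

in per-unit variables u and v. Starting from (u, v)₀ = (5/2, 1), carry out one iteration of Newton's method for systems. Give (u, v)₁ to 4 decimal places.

At (5/2, 1): F = (40.5000, -1.2500).
Jacobian J = [[8·u + 5·v, 5·u], [-2·u·v + 2·v, -u^2 + 2·u + 2·v + 3]].
At the point, J = [[25.0000, 12.5000], [-3.0000, 3.7500]] (det J = 131.2500).
Solving J·Δ = −F gives Δ = (-1.2762, -0.6876).
Then the next iterate is (u, v)₁ = (1.2238, 0.3124).

(1.2238, 0.3124)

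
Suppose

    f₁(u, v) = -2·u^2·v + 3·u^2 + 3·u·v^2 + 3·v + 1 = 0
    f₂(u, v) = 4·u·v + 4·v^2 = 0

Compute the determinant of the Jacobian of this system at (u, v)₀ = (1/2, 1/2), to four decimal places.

8.5000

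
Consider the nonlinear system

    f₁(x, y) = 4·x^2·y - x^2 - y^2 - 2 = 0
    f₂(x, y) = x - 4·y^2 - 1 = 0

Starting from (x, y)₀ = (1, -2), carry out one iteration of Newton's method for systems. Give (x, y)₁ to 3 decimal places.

At (1, -2): F = (-15.000, -16.000).
Jacobian J = [[8·x·y - 2·x, 4·x^2 - 2·y], [1, -8·y]].
At the point, J = [[-18.000, 8.000], [1.000, 16.000]] (det J = -296.000).
Solving J·Δ = −F gives Δ = (-0.378, 1.024).
Then the next iterate is (x, y)₁ = (0.622, -0.976).

(0.622, -0.976)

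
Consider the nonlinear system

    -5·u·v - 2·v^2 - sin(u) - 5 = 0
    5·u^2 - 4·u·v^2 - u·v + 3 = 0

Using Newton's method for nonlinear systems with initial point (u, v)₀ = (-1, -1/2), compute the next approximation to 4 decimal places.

At (-1, -1/2): F = (-7.158529, 8.5000).
Jacobian J = [[-5·v - cos(u), -5·u - 4·v], [10·u - 4·v^2 - v, -8·u·v - u]].
At the point, J = [[1.959698, 7.0000], [-10.5000, -3.0000]] (det J = 67.620907).
Solving J·Δ = −F gives Δ = (0.5623, 0.8652).
Then the next iterate is (u, v)₁ = (-0.4377, 0.3652).

(-0.4377, 0.3652)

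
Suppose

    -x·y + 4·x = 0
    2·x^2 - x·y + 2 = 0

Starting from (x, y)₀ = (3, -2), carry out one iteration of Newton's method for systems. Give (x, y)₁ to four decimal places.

At (3, -2): F = (18.0000, 26.0000).
Jacobian J = [[-y + 4, -x], [4·x - y, -x]].
At the point, J = [[6.0000, -3.0000], [14.0000, -3.0000]] (det J = 24.0000).
Solving J·Δ = −F gives Δ = (-1.0000, 4.0000).
Then the next iterate is (x, y)₁ = (2.0000, 2.0000).

(2.0000, 2.0000)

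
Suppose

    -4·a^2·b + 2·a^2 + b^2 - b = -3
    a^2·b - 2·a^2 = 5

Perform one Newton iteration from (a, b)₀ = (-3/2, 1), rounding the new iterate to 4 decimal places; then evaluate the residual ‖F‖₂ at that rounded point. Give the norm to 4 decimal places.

At (-3/2, 1): F = (-1.5000, -7.2500).
Jacobian J = [[-8·a·b + 4·a, -4·a^2 + 2·b - 1], [2·a·b - 4·a, a^2]].
At the point, J = [[6.0000, -8.0000], [3.0000, 2.2500]] (det J = 37.5000).
Solving J·Δ = −F gives Δ = (1.6367, 1.0400).
Then the next iterate is (a, b)₁ = (0.1367, 2.0400).
Re-evaluating at (0.1367, 2.0400): F = (5.006489, -4.999253), so ‖F‖₂ = 7.0751.

7.0751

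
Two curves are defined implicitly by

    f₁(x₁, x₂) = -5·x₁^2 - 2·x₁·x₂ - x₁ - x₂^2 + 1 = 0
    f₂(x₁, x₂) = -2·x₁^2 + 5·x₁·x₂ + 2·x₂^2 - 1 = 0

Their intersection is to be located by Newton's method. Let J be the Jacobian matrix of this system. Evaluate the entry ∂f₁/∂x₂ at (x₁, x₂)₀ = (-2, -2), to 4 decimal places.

8.0000

∂f₁/∂x₂ = -2·x₁ - 2·x₂.
At (-2, -2) this is 8.0000.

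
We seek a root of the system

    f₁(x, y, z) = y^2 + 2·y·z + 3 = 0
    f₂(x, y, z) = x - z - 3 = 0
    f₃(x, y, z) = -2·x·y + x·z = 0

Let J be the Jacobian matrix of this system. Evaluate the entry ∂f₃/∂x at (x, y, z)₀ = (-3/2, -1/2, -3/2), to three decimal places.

-0.500

∂f₃/∂x = -2·y + z.
At (-3/2, -1/2, -3/2) this is -0.500.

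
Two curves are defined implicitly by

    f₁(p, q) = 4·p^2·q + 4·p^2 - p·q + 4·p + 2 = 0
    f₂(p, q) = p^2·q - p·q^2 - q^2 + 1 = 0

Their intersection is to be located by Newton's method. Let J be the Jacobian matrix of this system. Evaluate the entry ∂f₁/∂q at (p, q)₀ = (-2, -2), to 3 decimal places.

∂f₁/∂q = 4·p^2 - p.
At (-2, -2) this is 18.000.

18.000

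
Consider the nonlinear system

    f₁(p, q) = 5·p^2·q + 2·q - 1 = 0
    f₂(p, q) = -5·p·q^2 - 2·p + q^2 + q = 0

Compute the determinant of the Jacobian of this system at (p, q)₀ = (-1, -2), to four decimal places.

J = [[10·p·q, 5·p^2 + 2], [-5·q^2 - 2, -10·p·q + 2·q + 1]].
At the point, J = [[20.0000, 7.0000], [-22.0000, -23.0000]].
det J = -306.0000.

-306.0000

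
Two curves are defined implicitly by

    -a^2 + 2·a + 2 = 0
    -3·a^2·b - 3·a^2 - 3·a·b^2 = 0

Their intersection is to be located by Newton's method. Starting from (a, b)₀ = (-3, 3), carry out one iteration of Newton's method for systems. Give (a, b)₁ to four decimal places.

(-1.3750, 1.2917)

At (-3, 3): F = (-13.0000, -27.0000).
Jacobian J = [[-2·a + 2, 0], [-6·a·b - 6·a - 3·b^2, -3·a^2 - 6·a·b]].
At the point, J = [[8.0000, 0.0000], [45.0000, 27.0000]] (det J = 216.0000).
Solving J·Δ = −F gives Δ = (1.6250, -1.7083).
Then the next iterate is (a, b)₁ = (-1.3750, 1.2917).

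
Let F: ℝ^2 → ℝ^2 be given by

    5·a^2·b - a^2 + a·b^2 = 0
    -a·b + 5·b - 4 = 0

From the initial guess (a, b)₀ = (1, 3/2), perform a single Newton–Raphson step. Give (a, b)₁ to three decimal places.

(0.740, 0.902)

At (1, 3/2): F = (8.750, 2.000).
Jacobian J = [[10·a·b - 2·a + b^2, 5·a^2 + 2·a·b], [-b, -a + 5]].
At the point, J = [[15.250, 8.000], [-1.500, 4.000]] (det J = 73.000).
Solving J·Δ = −F gives Δ = (-0.260, -0.598).
Then the next iterate is (a, b)₁ = (0.740, 0.902).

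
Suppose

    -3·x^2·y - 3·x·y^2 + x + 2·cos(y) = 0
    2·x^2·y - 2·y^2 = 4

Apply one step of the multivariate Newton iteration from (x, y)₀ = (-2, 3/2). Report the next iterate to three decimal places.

(-1.632, 1.961)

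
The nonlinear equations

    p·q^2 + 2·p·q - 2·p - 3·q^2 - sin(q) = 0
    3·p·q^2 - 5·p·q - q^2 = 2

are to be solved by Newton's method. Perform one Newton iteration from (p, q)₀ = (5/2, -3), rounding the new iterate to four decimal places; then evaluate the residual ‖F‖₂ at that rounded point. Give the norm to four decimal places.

11.1552

At (5/2, -3): F = (-24.358880, 94.0000).
Jacobian J = [[q^2 + 2·q - 2, 2·p·q + 2·p - 6·q - cos(q)], [3·q^2 - 5·q, 6·p·q - 5·p - 2·q]].
At the point, J = [[1.0000, 8.989992], [42.0000, -51.5000]] (det J = -429.079685).
Solving J·Δ = −F gives Δ = (0.9542, 2.6034).
Then the next iterate is (p, q)₁ = (3.4542, -0.3966).
Re-evaluating at (3.4542, -0.3966): F = (-9.190545, 6.322337), so ‖F‖₂ = 11.1552.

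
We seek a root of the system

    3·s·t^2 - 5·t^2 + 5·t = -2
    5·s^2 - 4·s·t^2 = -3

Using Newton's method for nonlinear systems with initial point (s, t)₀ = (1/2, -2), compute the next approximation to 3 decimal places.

(0.843, -1.059)

At (1/2, -2): F = (-22.000, -3.750).
Jacobian J = [[3·t^2, 6·s·t - 10·t + 5], [10·s - 4·t^2, -8·s·t]].
At the point, J = [[12.000, 19.000], [-11.000, 8.000]] (det J = 305.000).
Solving J·Δ = −F gives Δ = (0.343, 0.941).
Then the next iterate is (s, t)₁ = (0.843, -1.059).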